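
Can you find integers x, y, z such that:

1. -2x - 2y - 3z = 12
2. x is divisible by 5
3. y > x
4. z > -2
Yes

Take x = -5, y = -4, z = 2. Substituting into each constraint:
  (1) -2(-5) - 2(-4) - 3(2) = 12 ✓
  (2) -5 = 5 × -1, remainder 0 ✓
  (3) -4 > -5 ✓
  (4) 2 > -2 ✓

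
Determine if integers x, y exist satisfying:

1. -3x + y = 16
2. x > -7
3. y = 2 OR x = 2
Yes

Take x = 2, y = 22. Substituting into each constraint:
  (1) -3(2) + 22 = 16 ✓
  (2) 2 > -7 ✓
  (3) x = 2, target 2 ✓ (second branch holds)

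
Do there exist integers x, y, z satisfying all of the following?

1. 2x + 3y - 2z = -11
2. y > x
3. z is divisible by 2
Yes

Take x = 2, y = 3, z = 12. Substituting into each constraint:
  (1) 2(2) + 3(3) - 2(12) = -11 ✓
  (2) 3 > 2 ✓
  (3) 12 = 2 × 6, remainder 0 ✓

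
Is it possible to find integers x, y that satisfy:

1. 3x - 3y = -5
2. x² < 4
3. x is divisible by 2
No

Even the single constraint (3x - 3y = -5) is infeasible over the integers.

  - 3x - 3y = -5: every term on the left is divisible by 3, so the LHS ≡ 0 (mod 3), but the RHS -5 is not — no integer solution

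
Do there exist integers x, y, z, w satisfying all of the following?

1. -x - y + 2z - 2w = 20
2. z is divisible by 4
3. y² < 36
Yes

Take x = 0, y = 0, z = 0, w = -10. Substituting into each constraint:
  (1) 0 + 0 + 2(0) - 2(-10) = 20 ✓
  (2) 0 = 4 × 0, remainder 0 ✓
  (3) y² = (0)² = 0, and 0 < 36 ✓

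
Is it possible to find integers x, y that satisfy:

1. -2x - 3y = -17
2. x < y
Yes

Take x = 1, y = 5. Substituting into each constraint:
  (1) -2(1) - 3(5) = -17 ✓
  (2) 1 < 5 ✓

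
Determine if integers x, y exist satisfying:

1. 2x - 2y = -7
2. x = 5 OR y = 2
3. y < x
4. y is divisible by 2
No

Even the single constraint (2x - 2y = -7) is infeasible over the integers.

  - 2x - 2y = -7: every term on the left is divisible by 2, so the LHS ≡ 0 (mod 2), but the RHS -7 is not — no integer solution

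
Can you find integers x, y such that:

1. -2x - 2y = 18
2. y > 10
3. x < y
Yes

Take x = -20, y = 11. Substituting into each constraint:
  (1) -2(-20) - 2(11) = 18 ✓
  (2) 11 > 10 ✓
  (3) -20 < 11 ✓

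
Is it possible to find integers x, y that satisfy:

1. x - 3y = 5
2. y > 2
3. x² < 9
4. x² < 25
No

A contradictory subset is {x - 3y = 5, y > 2, x² < 9}. No integer assignment can satisfy these jointly:

  - x - 3y = 5: is a linear equation tying the variables together
  - y > 2: bounds one variable relative to a constant
  - x² < 9: restricts x to |x| ≤ 2

Range argument: with x ∈ [-2, 2], y ∈ [3, ∞], the left side of the equation is at most -7, but the right side is 5 > -7. No integer solution exists.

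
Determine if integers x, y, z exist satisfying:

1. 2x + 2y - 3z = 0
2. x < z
Yes

Take x = -1, y = 1, z = 0. Substituting into each constraint:
  (1) 2(-1) + 2(1) - 3(0) = 0 ✓
  (2) -1 < 0 ✓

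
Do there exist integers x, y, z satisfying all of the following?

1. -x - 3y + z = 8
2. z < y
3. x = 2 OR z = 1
Yes

Take x = -13, y = 2, z = 1. Substituting into each constraint:
  (1) 13 - 3(2) + 1 = 8 ✓
  (2) 1 < 2 ✓
  (3) z = 1, target 1 ✓ (second branch holds)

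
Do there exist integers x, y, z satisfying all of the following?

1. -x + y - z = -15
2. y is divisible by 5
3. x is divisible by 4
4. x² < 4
Yes

Take x = 0, y = 0, z = 15. Substituting into each constraint:
  (1) 0 + 0 + (-15) = -15 ✓
  (2) 0 = 5 × 0, remainder 0 ✓
  (3) 0 = 4 × 0, remainder 0 ✓
  (4) x² = (0)² = 0, and 0 < 4 ✓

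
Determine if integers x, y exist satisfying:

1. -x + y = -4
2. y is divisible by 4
Yes

Take x = 4, y = 0. Substituting into each constraint:
  (1) (-4) + 0 = -4 ✓
  (2) 0 = 4 × 0, remainder 0 ✓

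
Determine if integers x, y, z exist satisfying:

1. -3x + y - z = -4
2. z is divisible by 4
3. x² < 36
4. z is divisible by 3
Yes

Take x = 2, y = 2, z = 0. Substituting into each constraint:
  (1) -3(2) + 2 + 0 = -4 ✓
  (2) 0 = 4 × 0, remainder 0 ✓
  (3) x² = (2)² = 4, and 4 < 36 ✓
  (4) 0 = 3 × 0, remainder 0 ✓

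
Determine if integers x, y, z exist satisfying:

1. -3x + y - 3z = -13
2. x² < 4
Yes

Take x = 0, y = -13, z = 0. Substituting into each constraint:
  (1) -3(0) + (-13) - 3(0) = -13 ✓
  (2) x² = (0)² = 0, and 0 < 4 ✓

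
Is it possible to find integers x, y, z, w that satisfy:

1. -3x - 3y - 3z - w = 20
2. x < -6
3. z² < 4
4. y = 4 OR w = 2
Yes

Take x = -7, y = 4, z = 0, w = -11. Substituting into each constraint:
  (1) -3(-7) - 3(4) - 3(0) + 11 = 20 ✓
  (2) -7 < -6 ✓
  (3) z² = (0)² = 0, and 0 < 4 ✓
  (4) y = 4, target 4 ✓ (first branch holds)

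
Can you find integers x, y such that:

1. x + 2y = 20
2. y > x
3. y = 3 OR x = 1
No

The full constraint system is jointly infeasible over the integers. Each constraint and what it forces:

  - x + 2y = 20: is a linear equation tying the variables together
  - y > x: bounds one variable relative to another variable
  - y = 3 OR x = 1: forces a choice: either y = 3 or x = 1

Split on the disjunction (y = 3 OR x = 1):
  • If y = 3: the equation forces x = 14, giving (y, x) = (3, 14), which violates y > x.
  • If x = 1: with x = 1, every remaining term of the linear equation is divisible by 2, so the left side is ≡ 0 (mod 2); but the right side 19 ≡ 1 (mod 2). No integers can satisfy it.
Both branches are infeasible, so the system has no integer solution.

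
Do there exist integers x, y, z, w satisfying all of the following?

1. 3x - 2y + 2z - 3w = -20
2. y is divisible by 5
Yes

Take x = 0, y = 0, z = 2, w = 8. Substituting into each constraint:
  (1) 3(0) - 2(0) + 2(2) - 3(8) = -20 ✓
  (2) 0 = 5 × 0, remainder 0 ✓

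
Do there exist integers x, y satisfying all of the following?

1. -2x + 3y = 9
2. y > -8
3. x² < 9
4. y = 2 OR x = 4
No

A contradictory subset is {-2x + 3y = 9, x² < 9, y = 2 OR x = 4}. No integer assignment can satisfy these jointly:

  - -2x + 3y = 9: is a linear equation tying the variables together
  - x² < 9: restricts x to |x| ≤ 2
  - y = 2 OR x = 4: forces a choice: either y = 2 or x = 4

Split on the disjunction (y = 2 OR x = 4):
  • If y = 2: with y = 2, every remaining term of the linear equation is divisible by 2, so the left side is ≡ 0 (mod 2); but the right side 3 ≡ 1 (mod 2). No integers can satisfy it.
  • If x = 4: this contradicts x² < 9, which requires |x| ≤ 2.
Both branches are infeasible, so the system has no integer solution.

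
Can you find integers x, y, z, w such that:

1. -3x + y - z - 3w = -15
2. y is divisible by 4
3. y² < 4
Yes

Take x = 0, y = 0, z = 0, w = 5. Substituting into each constraint:
  (1) -3(0) + 0 + 0 - 3(5) = -15 ✓
  (2) 0 = 4 × 0, remainder 0 ✓
  (3) y² = (0)² = 0, and 0 < 4 ✓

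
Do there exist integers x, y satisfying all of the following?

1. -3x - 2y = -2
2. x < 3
Yes

Take x = 0, y = 1. Substituting into each constraint:
  (1) -3(0) - 2(1) = -2 ✓
  (2) 0 < 3 ✓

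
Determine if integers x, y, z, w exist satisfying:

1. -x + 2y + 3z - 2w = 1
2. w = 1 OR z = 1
Yes

Take x = 2, y = 0, z = 1, w = 0. Substituting into each constraint:
  (1) (-2) + 2(0) + 3(1) - 2(0) = 1 ✓
  (2) z = 1, target 1 ✓ (second branch holds)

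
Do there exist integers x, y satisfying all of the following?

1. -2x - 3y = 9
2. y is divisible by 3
Yes

Take x = 9, y = -9. Substituting into each constraint:
  (1) -2(9) - 3(-9) = 9 ✓
  (2) -9 = 3 × -3, remainder 0 ✓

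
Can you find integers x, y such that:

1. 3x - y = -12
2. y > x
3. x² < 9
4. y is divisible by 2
Yes

Take x = 2, y = 18. Substituting into each constraint:
  (1) 3(2) + (-18) = -12 ✓
  (2) 18 > 2 ✓
  (3) x² = (2)² = 4, and 4 < 9 ✓
  (4) 18 = 2 × 9, remainder 0 ✓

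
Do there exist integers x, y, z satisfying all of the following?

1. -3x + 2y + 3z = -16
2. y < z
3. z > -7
Yes

Take x = 8, y = 1, z = 2. Substituting into each constraint:
  (1) -3(8) + 2(1) + 3(2) = -16 ✓
  (2) 1 < 2 ✓
  (3) 2 > -7 ✓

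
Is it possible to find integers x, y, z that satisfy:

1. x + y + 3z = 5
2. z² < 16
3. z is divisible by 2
Yes

Take x = 0, y = 5, z = 0. Substituting into each constraint:
  (1) 0 + 5 + 3(0) = 5 ✓
  (2) z² = (0)² = 0, and 0 < 16 ✓
  (3) 0 = 2 × 0, remainder 0 ✓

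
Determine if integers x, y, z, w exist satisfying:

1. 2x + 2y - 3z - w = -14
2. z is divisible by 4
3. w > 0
Yes

Take x = -6, y = 0, z = 0, w = 2. Substituting into each constraint:
  (1) 2(-6) + 2(0) - 3(0) + (-2) = -14 ✓
  (2) 0 = 4 × 0, remainder 0 ✓
  (3) 2 > 0 ✓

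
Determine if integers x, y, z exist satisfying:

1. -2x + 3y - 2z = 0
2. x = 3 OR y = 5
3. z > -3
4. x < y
Yes

Take x = 3, y = 6, z = 6. Substituting into each constraint:
  (1) -2(3) + 3(6) - 2(6) = 0 ✓
  (2) x = 3, target 3 ✓ (first branch holds)
  (3) 6 > -3 ✓
  (4) 3 < 6 ✓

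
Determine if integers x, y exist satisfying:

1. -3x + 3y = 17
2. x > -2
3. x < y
No

Even the single constraint (-3x + 3y = 17) is infeasible over the integers.

  - -3x + 3y = 17: every term on the left is divisible by 3, so the LHS ≡ 0 (mod 3), but the RHS 17 is not — no integer solution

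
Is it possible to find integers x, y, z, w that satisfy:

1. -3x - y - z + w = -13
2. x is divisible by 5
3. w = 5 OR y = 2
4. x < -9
Yes

Take x = -10, y = 48, z = 0, w = 5. Substituting into each constraint:
  (1) -3(-10) + (-48) + 0 + 5 = -13 ✓
  (2) -10 = 5 × -2, remainder 0 ✓
  (3) w = 5, target 5 ✓ (first branch holds)
  (4) -10 < -9 ✓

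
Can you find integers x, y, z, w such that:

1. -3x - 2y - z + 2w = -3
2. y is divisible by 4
Yes

Take x = 1, y = 0, z = 0, w = 0. Substituting into each constraint:
  (1) -3(1) - 2(0) + 0 + 2(0) = -3 ✓
  (2) 0 = 4 × 0, remainder 0 ✓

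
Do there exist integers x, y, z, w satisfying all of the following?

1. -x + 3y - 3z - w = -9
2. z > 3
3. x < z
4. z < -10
No

A contradictory subset is {z > 3, z < -10}. No integer assignment can satisfy these jointly:

  - z > 3: bounds one variable relative to a constant
  - z < -10: bounds one variable relative to a constant

Direct contradiction: the bounds on z require z ≥ 4 and z ≤ -11 simultaneously, which is empty.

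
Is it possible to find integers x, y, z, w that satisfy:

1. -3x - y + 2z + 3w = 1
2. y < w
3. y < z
Yes

Take x = 0, y = -1, z = 0, w = 0. Substituting into each constraint:
  (1) -3(0) + 1 + 2(0) + 3(0) = 1 ✓
  (2) -1 < 0 ✓
  (3) -1 < 0 ✓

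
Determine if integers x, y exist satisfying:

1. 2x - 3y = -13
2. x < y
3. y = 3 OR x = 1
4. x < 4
Yes

Take x = -2, y = 3. Substituting into each constraint:
  (1) 2(-2) - 3(3) = -13 ✓
  (2) -2 < 3 ✓
  (3) y = 3, target 3 ✓ (first branch holds)
  (4) -2 < 4 ✓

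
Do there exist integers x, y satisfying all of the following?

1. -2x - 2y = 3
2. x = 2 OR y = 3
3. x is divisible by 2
No

Even the single constraint (-2x - 2y = 3) is infeasible over the integers.

  - -2x - 2y = 3: every term on the left is divisible by 2, so the LHS ≡ 0 (mod 2), but the RHS 3 is not — no integer solution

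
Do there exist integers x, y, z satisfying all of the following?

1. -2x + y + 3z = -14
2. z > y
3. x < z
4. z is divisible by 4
Yes

Take x = -1, y = -16, z = 0. Substituting into each constraint:
  (1) -2(-1) + (-16) + 3(0) = -14 ✓
  (2) 0 > -16 ✓
  (3) -1 < 0 ✓
  (4) 0 = 4 × 0, remainder 0 ✓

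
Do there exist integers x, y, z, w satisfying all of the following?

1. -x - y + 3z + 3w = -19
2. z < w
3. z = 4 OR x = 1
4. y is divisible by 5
Yes

Take x = 46, y = 0, z = 4, w = 5. Substituting into each constraint:
  (1) (-46) + 0 + 3(4) + 3(5) = -19 ✓
  (2) 4 < 5 ✓
  (3) z = 4, target 4 ✓ (first branch holds)
  (4) 0 = 5 × 0, remainder 0 ✓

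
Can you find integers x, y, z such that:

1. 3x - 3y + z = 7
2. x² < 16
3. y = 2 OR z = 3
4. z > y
Yes

Take x = 3, y = 2, z = 4. Substituting into each constraint:
  (1) 3(3) - 3(2) + 4 = 7 ✓
  (2) x² = (3)² = 9, and 9 < 16 ✓
  (3) y = 2, target 2 ✓ (first branch holds)
  (4) 4 > 2 ✓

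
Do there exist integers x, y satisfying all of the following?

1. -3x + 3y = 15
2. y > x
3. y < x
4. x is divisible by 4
No

A contradictory subset is {y > x, y < x}. No integer assignment can satisfy these jointly:

  - y > x: bounds one variable relative to another variable
  - y < x: bounds one variable relative to another variable

Direct contradiction: y > x and x > y cannot both hold.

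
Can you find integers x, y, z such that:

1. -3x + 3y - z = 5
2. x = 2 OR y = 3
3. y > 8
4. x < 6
Yes

Take x = 2, y = 9, z = 16. Substituting into each constraint:
  (1) -3(2) + 3(9) + (-16) = 5 ✓
  (2) x = 2, target 2 ✓ (first branch holds)
  (3) 9 > 8 ✓
  (4) 2 < 6 ✓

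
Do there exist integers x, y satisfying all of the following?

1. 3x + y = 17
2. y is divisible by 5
Yes

Take x = 4, y = 5. Substituting into each constraint:
  (1) 3(4) + 5 = 17 ✓
  (2) 5 = 5 × 1, remainder 0 ✓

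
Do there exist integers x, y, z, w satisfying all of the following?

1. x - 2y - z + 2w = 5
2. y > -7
Yes

Take x = 0, y = 0, z = -5, w = 0. Substituting into each constraint:
  (1) 0 - 2(0) + 5 + 2(0) = 5 ✓
  (2) 0 > -7 ✓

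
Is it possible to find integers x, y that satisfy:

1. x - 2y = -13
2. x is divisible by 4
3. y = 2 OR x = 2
No

The full constraint system is jointly infeasible over the integers. Each constraint and what it forces:

  - x - 2y = -13: is a linear equation tying the variables together
  - x is divisible by 4: restricts x to multiples of 4
  - y = 2 OR x = 2: forces a choice: either y = 2 or x = 2

Modular obstruction: writing x = 4x', every remaining term of the linear equation is divisible by 2, so the left side is ≡ 0 (mod 2); but the right side -13 ≡ 1 (mod 2). No integers can satisfy it.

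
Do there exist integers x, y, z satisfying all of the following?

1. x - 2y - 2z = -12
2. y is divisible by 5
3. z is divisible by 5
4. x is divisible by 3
Yes

Take x = 18, y = 5, z = 10. Substituting into each constraint:
  (1) 18 - 2(5) - 2(10) = -12 ✓
  (2) 5 = 5 × 1, remainder 0 ✓
  (3) 10 = 5 × 2, remainder 0 ✓
  (4) 18 = 3 × 6, remainder 0 ✓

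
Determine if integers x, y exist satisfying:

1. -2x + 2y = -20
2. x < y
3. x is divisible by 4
No

A contradictory subset is {-2x + 2y = -20, x < y}. No integer assignment can satisfy these jointly:

  - -2x + 2y = -20: is a linear equation tying the variables together
  - x < y: bounds one variable relative to another variable

From the equation, x − y = 10, i.e. y − x = -10; but y > x requires y − x ≥ 1. Contradiction.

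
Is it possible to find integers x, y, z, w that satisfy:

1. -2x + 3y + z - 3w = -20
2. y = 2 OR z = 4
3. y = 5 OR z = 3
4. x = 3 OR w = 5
Yes

Take x = 7, y = 2, z = 3, w = 5. Substituting into each constraint:
  (1) -2(7) + 3(2) + 3 - 3(5) = -20 ✓
  (2) y = 2, target 2 ✓ (first branch holds)
  (3) z = 3, target 3 ✓ (second branch holds)
  (4) w = 5, target 5 ✓ (second branch holds)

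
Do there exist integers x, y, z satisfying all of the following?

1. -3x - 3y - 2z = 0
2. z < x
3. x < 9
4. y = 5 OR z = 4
Yes

Take x = -1, y = 5, z = -6. Substituting into each constraint:
  (1) -3(-1) - 3(5) - 2(-6) = 0 ✓
  (2) -6 < -1 ✓
  (3) -1 < 9 ✓
  (4) y = 5, target 5 ✓ (first branch holds)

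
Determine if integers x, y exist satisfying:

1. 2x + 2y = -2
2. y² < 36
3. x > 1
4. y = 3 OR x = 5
No

The full constraint system is jointly infeasible over the integers. Each constraint and what it forces:

  - 2x + 2y = -2: is a linear equation tying the variables together
  - y² < 36: restricts y to |y| ≤ 5
  - x > 1: bounds one variable relative to a constant
  - y = 3 OR x = 5: forces a choice: either y = 3 or x = 5

Split on the disjunction (y = 3 OR x = 5):
  • If y = 3: the equation forces x = -4, which contradicts the bound x ≥ 2.
  • If x = 5: the equation forces y = -6, but y² < 36 requires |y| ≤ 5.
Both branches are infeasible, so the system has no integer solution.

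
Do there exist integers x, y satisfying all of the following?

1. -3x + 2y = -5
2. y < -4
Yes

Take x = -3, y = -7. Substituting into each constraint:
  (1) -3(-3) + 2(-7) = -5 ✓
  (2) -7 < -4 ✓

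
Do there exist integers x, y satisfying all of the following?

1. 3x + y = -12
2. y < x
Yes

Take x = 0, y = -12. Substituting into each constraint:
  (1) 3(0) + (-12) = -12 ✓
  (2) -12 < 0 ✓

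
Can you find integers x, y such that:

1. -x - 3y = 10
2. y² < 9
Yes

Take x = -10, y = 0. Substituting into each constraint:
  (1) 10 - 3(0) = 10 ✓
  (2) y² = (0)² = 0, and 0 < 9 ✓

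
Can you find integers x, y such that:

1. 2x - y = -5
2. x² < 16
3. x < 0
Yes

Take x = -1, y = 3. Substituting into each constraint:
  (1) 2(-1) + (-3) = -5 ✓
  (2) x² = (-1)² = 1, and 1 < 16 ✓
  (3) -1 < 0 ✓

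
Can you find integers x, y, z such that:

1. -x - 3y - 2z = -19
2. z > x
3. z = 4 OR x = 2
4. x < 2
Yes

Take x = -1, y = 4, z = 4. Substituting into each constraint:
  (1) 1 - 3(4) - 2(4) = -19 ✓
  (2) 4 > -1 ✓
  (3) z = 4, target 4 ✓ (first branch holds)
  (4) -1 < 2 ✓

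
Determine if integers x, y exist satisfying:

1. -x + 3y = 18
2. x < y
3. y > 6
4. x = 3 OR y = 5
Yes

Take x = 3, y = 7. Substituting into each constraint:
  (1) (-3) + 3(7) = 18 ✓
  (2) 3 < 7 ✓
  (3) 7 > 6 ✓
  (4) x = 3, target 3 ✓ (first branch holds)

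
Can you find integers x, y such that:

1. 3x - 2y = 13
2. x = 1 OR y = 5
Yes

Take x = 1, y = -5. Substituting into each constraint:
  (1) 3(1) - 2(-5) = 13 ✓
  (2) x = 1, target 1 ✓ (first branch holds)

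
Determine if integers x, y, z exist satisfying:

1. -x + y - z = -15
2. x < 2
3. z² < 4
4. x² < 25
Yes

Take x = 0, y = -15, z = 0. Substituting into each constraint:
  (1) 0 + (-15) + 0 = -15 ✓
  (2) 0 < 2 ✓
  (3) z² = (0)² = 0, and 0 < 4 ✓
  (4) x² = (0)² = 0, and 0 < 25 ✓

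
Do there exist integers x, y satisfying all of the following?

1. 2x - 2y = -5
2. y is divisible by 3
No

Even the single constraint (2x - 2y = -5) is infeasible over the integers.

  - 2x - 2y = -5: every term on the left is divisible by 2, so the LHS ≡ 0 (mod 2), but the RHS -5 is not — no integer solution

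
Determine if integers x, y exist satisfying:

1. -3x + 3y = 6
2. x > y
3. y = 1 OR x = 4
No

A contradictory subset is {-3x + 3y = 6, x > y}. No integer assignment can satisfy these jointly:

  - -3x + 3y = 6: is a linear equation tying the variables together
  - x > y: bounds one variable relative to another variable

From the equation, x − y = -2, i.e. x − y = -2; but x > y requires x − y ≥ 1. Contradiction.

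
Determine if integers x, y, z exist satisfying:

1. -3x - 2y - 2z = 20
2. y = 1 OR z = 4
Yes

Take x = -8, y = 1, z = 1. Substituting into each constraint:
  (1) -3(-8) - 2(1) - 2(1) = 20 ✓
  (2) y = 1, target 1 ✓ (first branch holds)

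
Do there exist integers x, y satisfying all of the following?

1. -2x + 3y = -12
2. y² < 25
Yes

Take x = 6, y = 0. Substituting into each constraint:
  (1) -2(6) + 3(0) = -12 ✓
  (2) y² = (0)² = 0, and 0 < 25 ✓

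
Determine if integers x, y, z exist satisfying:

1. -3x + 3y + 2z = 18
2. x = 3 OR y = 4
Yes

Take x = -2, y = 4, z = 0. Substituting into each constraint:
  (1) -3(-2) + 3(4) + 2(0) = 18 ✓
  (2) y = 4, target 4 ✓ (second branch holds)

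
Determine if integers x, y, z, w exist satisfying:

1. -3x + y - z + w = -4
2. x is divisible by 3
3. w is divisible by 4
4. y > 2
Yes

Take x = 0, y = 3, z = 7, w = 0. Substituting into each constraint:
  (1) -3(0) + 3 + (-7) + 0 = -4 ✓
  (2) 0 = 3 × 0, remainder 0 ✓
  (3) 0 = 4 × 0, remainder 0 ✓
  (4) 3 > 2 ✓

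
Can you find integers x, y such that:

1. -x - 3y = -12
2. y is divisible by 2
Yes

Take x = 12, y = 0. Substituting into each constraint:
  (1) (-12) - 3(0) = -12 ✓
  (2) 0 = 2 × 0, remainder 0 ✓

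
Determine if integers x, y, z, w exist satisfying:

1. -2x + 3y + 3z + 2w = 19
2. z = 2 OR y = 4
Yes

Take x = 0, y = 1, z = 2, w = 5. Substituting into each constraint:
  (1) -2(0) + 3(1) + 3(2) + 2(5) = 19 ✓
  (2) z = 2, target 2 ✓ (first branch holds)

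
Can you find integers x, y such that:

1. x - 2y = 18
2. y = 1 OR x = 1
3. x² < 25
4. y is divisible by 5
No

A contradictory subset is {x - 2y = 18, y = 1 OR x = 1, y is divisible by 5}. No integer assignment can satisfy these jointly:

  - x - 2y = 18: is a linear equation tying the variables together
  - y = 1 OR x = 1: forces a choice: either y = 1 or x = 1
  - y is divisible by 5: restricts y to multiples of 5

Split on the disjunction (y = 1 OR x = 1):
  • If y = 1: this contradicts the divisibility constraint — 1 is not a multiple of 5.
  • If x = 1: with x = 1, writing y = 5y', every remaining term of the linear equation is divisible by 10, so the left side is ≡ 0 (mod 10); but the right side 17 ≡ 7 (mod 10). No integers can satisfy it.
Both branches are infeasible, so the system has no integer solution.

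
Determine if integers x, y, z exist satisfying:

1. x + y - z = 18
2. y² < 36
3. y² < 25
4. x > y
Yes

Take x = 0, y = -1, z = -19. Substituting into each constraint:
  (1) 0 + (-1) + 19 = 18 ✓
  (2) y² = (-1)² = 1, and 1 < 36 ✓
  (3) y² = (-1)² = 1, and 1 < 25 ✓
  (4) 0 > -1 ✓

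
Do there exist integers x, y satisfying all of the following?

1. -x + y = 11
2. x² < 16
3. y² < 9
No

The full constraint system is jointly infeasible over the integers. Each constraint and what it forces:

  - -x + y = 11: is a linear equation tying the variables together
  - x² < 16: restricts x to |x| ≤ 3
  - y² < 9: restricts y to |y| ≤ 2

Range argument: with x ∈ [-3, 3], y ∈ [-2, 2], the left side of the equation is at most 5, but the right side is 11 > 5. No integer solution exists.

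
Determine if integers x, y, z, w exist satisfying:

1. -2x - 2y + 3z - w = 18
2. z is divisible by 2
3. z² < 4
Yes

Take x = 0, y = 0, z = 0, w = -18. Substituting into each constraint:
  (1) -2(0) - 2(0) + 3(0) + 18 = 18 ✓
  (2) 0 = 2 × 0, remainder 0 ✓
  (3) z² = (0)² = 0, and 0 < 4 ✓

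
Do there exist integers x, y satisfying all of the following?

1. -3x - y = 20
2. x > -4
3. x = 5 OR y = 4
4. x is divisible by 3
No

The full constraint system is jointly infeasible over the integers. Each constraint and what it forces:

  - -3x - y = 20: is a linear equation tying the variables together
  - x > -4: bounds one variable relative to a constant
  - x = 5 OR y = 4: forces a choice: either x = 5 or y = 4
  - x is divisible by 3: restricts x to multiples of 3

Split on the disjunction (x = 5 OR y = 4):
  • If x = 5: this contradicts the divisibility constraint — 5 is not a multiple of 3.
  • If y = 4: with y = 4, writing x = 3x', every remaining term of the linear equation is divisible by 9, so the left side is ≡ 0 (mod 9); but the right side 24 ≡ 6 (mod 9). No integers can satisfy it.
Both branches are infeasible, so the system has no integer solution.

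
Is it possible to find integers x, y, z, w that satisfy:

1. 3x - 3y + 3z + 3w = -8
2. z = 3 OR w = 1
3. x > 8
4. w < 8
No

Even the single constraint (3x - 3y + 3z + 3w = -8) is infeasible over the integers.

  - 3x - 3y + 3z + 3w = -8: every term on the left is divisible by 3, so the LHS ≡ 0 (mod 3), but the RHS -8 is not — no integer solution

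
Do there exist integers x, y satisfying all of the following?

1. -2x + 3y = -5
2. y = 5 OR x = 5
Yes

Take x = 10, y = 5. Substituting into each constraint:
  (1) -2(10) + 3(5) = -5 ✓
  (2) y = 5, target 5 ✓ (first branch holds)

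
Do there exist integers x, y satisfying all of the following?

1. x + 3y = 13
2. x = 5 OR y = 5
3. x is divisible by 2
Yes

Take x = -2, y = 5. Substituting into each constraint:
  (1) (-2) + 3(5) = 13 ✓
  (2) y = 5, target 5 ✓ (second branch holds)
  (3) -2 = 2 × -1, remainder 0 ✓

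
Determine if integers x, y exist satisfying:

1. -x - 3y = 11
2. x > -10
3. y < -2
Yes

Take x = -2, y = -3. Substituting into each constraint:
  (1) 2 - 3(-3) = 11 ✓
  (2) -2 > -10 ✓
  (3) -3 < -2 ✓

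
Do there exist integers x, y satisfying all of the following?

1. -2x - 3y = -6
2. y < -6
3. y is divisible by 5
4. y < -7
Yes

Take x = 18, y = -10. Substituting into each constraint:
  (1) -2(18) - 3(-10) = -6 ✓
  (2) -10 < -6 ✓
  (3) -10 = 5 × -2, remainder 0 ✓
  (4) -10 < -7 ✓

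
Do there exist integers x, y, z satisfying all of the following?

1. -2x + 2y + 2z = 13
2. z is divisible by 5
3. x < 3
No

Even the single constraint (-2x + 2y + 2z = 13) is infeasible over the integers.

  - -2x + 2y + 2z = 13: every term on the left is divisible by 2, so the LHS ≡ 0 (mod 2), but the RHS 13 is not — no integer solution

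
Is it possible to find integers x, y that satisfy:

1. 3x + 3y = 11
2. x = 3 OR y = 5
No

Even the single constraint (3x + 3y = 11) is infeasible over the integers.

  - 3x + 3y = 11: every term on the left is divisible by 3, so the LHS ≡ 0 (mod 3), but the RHS 11 is not — no integer solution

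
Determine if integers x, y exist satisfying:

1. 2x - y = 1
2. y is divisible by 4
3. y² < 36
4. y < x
No

A contradictory subset is {2x - y = 1, y is divisible by 4}. No integer assignment can satisfy these jointly:

  - 2x - y = 1: is a linear equation tying the variables together
  - y is divisible by 4: restricts y to multiples of 4

Modular obstruction: writing y = 4y', every remaining term of the linear equation is divisible by 2, so the left side is ≡ 0 (mod 2); but the right side 1 ≡ 1 (mod 2). No integers can satisfy it.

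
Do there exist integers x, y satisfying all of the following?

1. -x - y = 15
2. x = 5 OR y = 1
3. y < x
Yes

Take x = 5, y = -20. Substituting into each constraint:
  (1) (-5) + 20 = 15 ✓
  (2) x = 5, target 5 ✓ (first branch holds)
  (3) -20 < 5 ✓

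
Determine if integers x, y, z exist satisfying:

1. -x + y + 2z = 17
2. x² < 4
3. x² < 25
Yes

Take x = 1, y = 0, z = 9. Substituting into each constraint:
  (1) (-1) + 0 + 2(9) = 17 ✓
  (2) x² = (1)² = 1, and 1 < 4 ✓
  (3) x² = (1)² = 1, and 1 < 25 ✓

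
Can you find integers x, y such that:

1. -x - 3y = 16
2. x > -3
Yes

Take x = 2, y = -6. Substituting into each constraint:
  (1) (-2) - 3(-6) = 16 ✓
  (2) 2 > -3 ✓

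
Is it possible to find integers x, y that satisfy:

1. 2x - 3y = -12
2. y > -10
Yes

Take x = -6, y = 0. Substituting into each constraint:
  (1) 2(-6) - 3(0) = -12 ✓
  (2) 0 > -10 ✓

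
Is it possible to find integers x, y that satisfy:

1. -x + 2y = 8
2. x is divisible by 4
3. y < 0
Yes

Take x = -12, y = -2. Substituting into each constraint:
  (1) 12 + 2(-2) = 8 ✓
  (2) -12 = 4 × -3, remainder 0 ✓
  (3) -2 < 0 ✓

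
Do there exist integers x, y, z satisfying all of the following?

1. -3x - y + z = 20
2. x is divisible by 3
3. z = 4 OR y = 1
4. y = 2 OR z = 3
Yes

Take x = -6, y = 2, z = 4. Substituting into each constraint:
  (1) -3(-6) + (-2) + 4 = 20 ✓
  (2) -6 = 3 × -2, remainder 0 ✓
  (3) z = 4, target 4 ✓ (first branch holds)
  (4) y = 2, target 2 ✓ (first branch holds)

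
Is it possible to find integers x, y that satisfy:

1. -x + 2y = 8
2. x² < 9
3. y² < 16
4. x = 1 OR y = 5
No

A contradictory subset is {-x + 2y = 8, y² < 16, x = 1 OR y = 5}. No integer assignment can satisfy these jointly:

  - -x + 2y = 8: is a linear equation tying the variables together
  - y² < 16: restricts y to |y| ≤ 3
  - x = 1 OR y = 5: forces a choice: either x = 1 or y = 5

Split on the disjunction (x = 1 OR y = 5):
  • If x = 1: with x = 1, every remaining term of the linear equation is divisible by 2, so the left side is ≡ 0 (mod 2); but the right side 9 ≡ 1 (mod 2). No integers can satisfy it.
  • If y = 5: this contradicts y² < 16, which requires |y| ≤ 3.
Both branches are infeasible, so the system has no integer solution.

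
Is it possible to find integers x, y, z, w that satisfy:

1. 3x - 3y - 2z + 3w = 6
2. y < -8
Yes

Take x = -7, y = -9, z = 0, w = 0. Substituting into each constraint:
  (1) 3(-7) - 3(-9) - 2(0) + 3(0) = 6 ✓
  (2) -9 < -8 ✓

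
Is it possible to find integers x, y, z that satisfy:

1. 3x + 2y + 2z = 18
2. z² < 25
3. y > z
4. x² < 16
Yes

Take x = 0, y = 5, z = 4. Substituting into each constraint:
  (1) 3(0) + 2(5) + 2(4) = 18 ✓
  (2) z² = (4)² = 16, and 16 < 25 ✓
  (3) 5 > 4 ✓
  (4) x² = (0)² = 0, and 0 < 16 ✓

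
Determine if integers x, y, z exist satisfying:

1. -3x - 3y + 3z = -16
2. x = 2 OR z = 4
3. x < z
No

Even the single constraint (-3x - 3y + 3z = -16) is infeasible over the integers.

  - -3x - 3y + 3z = -16: every term on the left is divisible by 3, so the LHS ≡ 0 (mod 3), but the RHS -16 is not — no integer solution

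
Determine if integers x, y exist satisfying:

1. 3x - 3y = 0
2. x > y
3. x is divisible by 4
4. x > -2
No

A contradictory subset is {3x - 3y = 0, x > y}. No integer assignment can satisfy these jointly:

  - 3x - 3y = 0: is a linear equation tying the variables together
  - x > y: bounds one variable relative to another variable

From the equation, x − y = 0, i.e. x − y = 0; but x > y requires x − y ≥ 1. Contradiction.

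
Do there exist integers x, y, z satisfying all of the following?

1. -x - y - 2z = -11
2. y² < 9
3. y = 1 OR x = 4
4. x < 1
Yes

Take x = 0, y = 1, z = 5. Substituting into each constraint:
  (1) 0 + (-1) - 2(5) = -11 ✓
  (2) y² = (1)² = 1, and 1 < 9 ✓
  (3) y = 1, target 1 ✓ (first branch holds)
  (4) 0 < 1 ✓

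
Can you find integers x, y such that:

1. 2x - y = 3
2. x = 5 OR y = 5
Yes

Take x = 5, y = 7. Substituting into each constraint:
  (1) 2(5) + (-7) = 3 ✓
  (2) x = 5, target 5 ✓ (first branch holds)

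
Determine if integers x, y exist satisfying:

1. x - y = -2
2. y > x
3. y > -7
Yes

Take x = -2, y = 0. Substituting into each constraint:
  (1) (-2) + 0 = -2 ✓
  (2) 0 > -2 ✓
  (3) 0 > -7 ✓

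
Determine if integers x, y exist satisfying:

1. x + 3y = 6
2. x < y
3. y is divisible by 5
Yes

Take x = -9, y = 5. Substituting into each constraint:
  (1) (-9) + 3(5) = 6 ✓
  (2) -9 < 5 ✓
  (3) 5 = 5 × 1, remainder 0 ✓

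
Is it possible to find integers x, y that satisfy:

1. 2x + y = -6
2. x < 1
Yes

Take x = 0, y = -6. Substituting into each constraint:
  (1) 2(0) + (-6) = -6 ✓
  (2) 0 < 1 ✓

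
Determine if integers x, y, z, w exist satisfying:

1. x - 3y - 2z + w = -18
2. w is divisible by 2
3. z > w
Yes

Take x = 0, y = 4, z = 3, w = 0. Substituting into each constraint:
  (1) 0 - 3(4) - 2(3) + 0 = -18 ✓
  (2) 0 = 2 × 0, remainder 0 ✓
  (3) 3 > 0 ✓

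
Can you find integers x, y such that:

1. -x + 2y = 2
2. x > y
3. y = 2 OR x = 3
No

The full constraint system is jointly infeasible over the integers. Each constraint and what it forces:

  - -x + 2y = 2: is a linear equation tying the variables together
  - x > y: bounds one variable relative to another variable
  - y = 2 OR x = 3: forces a choice: either y = 2 or x = 3

Split on the disjunction (y = 2 OR x = 3):
  • If y = 2: the equation forces x = 2, giving (y, x) = (2, 2), which violates x > y.
  • If x = 3: with x = 3, every remaining term of the linear equation is divisible by 2, so the left side is ≡ 0 (mod 2); but the right side 5 ≡ 1 (mod 2). No integers can satisfy it.
Both branches are infeasible, so the system has no integer solution.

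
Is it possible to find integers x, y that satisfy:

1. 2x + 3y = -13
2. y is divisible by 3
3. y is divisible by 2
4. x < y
No

A contradictory subset is {2x + 3y = -13, y is divisible by 2}. No integer assignment can satisfy these jointly:

  - 2x + 3y = -13: is a linear equation tying the variables together
  - y is divisible by 2: restricts y to multiples of 2

Modular obstruction: writing y = 2y', every remaining term of the linear equation is divisible by 2, so the left side is ≡ 0 (mod 2); but the right side -13 ≡ 1 (mod 2). No integers can satisfy it.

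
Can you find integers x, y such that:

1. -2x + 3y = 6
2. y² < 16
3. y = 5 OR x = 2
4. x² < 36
No

A contradictory subset is {-2x + 3y = 6, y² < 16, y = 5 OR x = 2}. No integer assignment can satisfy these jointly:

  - -2x + 3y = 6: is a linear equation tying the variables together
  - y² < 16: restricts y to |y| ≤ 3
  - y = 5 OR x = 2: forces a choice: either y = 5 or x = 2

Split on the disjunction (y = 5 OR x = 2):
  • If y = 5: this contradicts y² < 16, which requires |y| ≤ 3.
  • If x = 2: with x = 2, every remaining term of the linear equation is divisible by 3, so the left side is ≡ 0 (mod 3); but the right side 10 ≡ 1 (mod 3). No integers can satisfy it.
Both branches are infeasible, so the system has no integer solution.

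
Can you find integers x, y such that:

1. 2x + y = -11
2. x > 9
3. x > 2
Yes

Take x = 10, y = -31. Substituting into each constraint:
  (1) 2(10) + (-31) = -11 ✓
  (2) 10 > 9 ✓
  (3) 10 > 2 ✓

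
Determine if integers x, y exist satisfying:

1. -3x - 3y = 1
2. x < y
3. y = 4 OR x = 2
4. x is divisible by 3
No

Even the single constraint (-3x - 3y = 1) is infeasible over the integers.

  - -3x - 3y = 1: every term on the left is divisible by 3, so the LHS ≡ 0 (mod 3), but the RHS 1 is not — no integer solution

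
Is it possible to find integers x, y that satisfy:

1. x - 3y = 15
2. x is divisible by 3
Yes

Take x = 0, y = -5. Substituting into each constraint:
  (1) 0 - 3(-5) = 15 ✓
  (2) 0 = 3 × 0, remainder 0 ✓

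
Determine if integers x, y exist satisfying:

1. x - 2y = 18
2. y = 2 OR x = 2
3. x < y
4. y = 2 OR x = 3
No

A contradictory subset is {x - 2y = 18, x < y, y = 2 OR x = 3}. No integer assignment can satisfy these jointly:

  - x - 2y = 18: is a linear equation tying the variables together
  - x < y: bounds one variable relative to another variable
  - y = 2 OR x = 3: forces a choice: either y = 2 or x = 3

Split on the disjunction (y = 2 OR x = 3):
  • If y = 2: the equation forces x = 22, giving (y, x) = (2, 22), which violates y > x.
  • If x = 3: with x = 3, every remaining term of the linear equation is divisible by 2, so the left side is ≡ 0 (mod 2); but the right side 15 ≡ 1 (mod 2). No integers can satisfy it.
Both branches are infeasible, so the system has no integer solution.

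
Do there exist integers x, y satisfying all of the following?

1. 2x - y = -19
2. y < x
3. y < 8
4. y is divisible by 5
Yes

Take x = -22, y = -25. Substituting into each constraint:
  (1) 2(-22) + 25 = -19 ✓
  (2) -25 < -22 ✓
  (3) -25 < 8 ✓
  (4) -25 = 5 × -5, remainder 0 ✓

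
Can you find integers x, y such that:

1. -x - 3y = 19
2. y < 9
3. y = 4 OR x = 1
Yes

Take x = -31, y = 4. Substituting into each constraint:
  (1) 31 - 3(4) = 19 ✓
  (2) 4 < 9 ✓
  (3) y = 4, target 4 ✓ (first branch holds)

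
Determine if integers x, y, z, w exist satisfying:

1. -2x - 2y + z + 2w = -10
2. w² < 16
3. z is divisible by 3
Yes

Take x = 0, y = 5, z = 0, w = 0. Substituting into each constraint:
  (1) -2(0) - 2(5) + 0 + 2(0) = -10 ✓
  (2) w² = (0)² = 0, and 0 < 16 ✓
  (3) 0 = 3 × 0, remainder 0 ✓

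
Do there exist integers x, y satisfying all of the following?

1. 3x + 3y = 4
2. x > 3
No

Even the single constraint (3x + 3y = 4) is infeasible over the integers.

  - 3x + 3y = 4: every term on the left is divisible by 3, so the LHS ≡ 0 (mod 3), but the RHS 4 is not — no integer solution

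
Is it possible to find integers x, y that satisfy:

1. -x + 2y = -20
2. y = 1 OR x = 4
Yes

Take x = 22, y = 1. Substituting into each constraint:
  (1) (-22) + 2(1) = -20 ✓
  (2) y = 1, target 1 ✓ (first branch holds)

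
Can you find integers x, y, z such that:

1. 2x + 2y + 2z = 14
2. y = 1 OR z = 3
Yes

Take x = 0, y = 1, z = 6. Substituting into each constraint:
  (1) 2(0) + 2(1) + 2(6) = 14 ✓
  (2) y = 1, target 1 ✓ (first branch holds)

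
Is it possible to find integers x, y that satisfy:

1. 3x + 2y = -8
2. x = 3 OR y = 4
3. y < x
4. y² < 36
No

A contradictory subset is {3x + 2y = -8, x = 3 OR y = 4, y < x}. No integer assignment can satisfy these jointly:

  - 3x + 2y = -8: is a linear equation tying the variables together
  - x = 3 OR y = 4: forces a choice: either x = 3 or y = 4
  - y < x: bounds one variable relative to another variable

Split on the disjunction (x = 3 OR y = 4):
  • If x = 3: with x = 3, every remaining term of the linear equation is divisible by 2, so the left side is ≡ 0 (mod 2); but the right side -17 ≡ 1 (mod 2). No integers can satisfy it.
  • If y = 4: with y = 4, every remaining term of the linear equation is divisible by 3, so the left side is ≡ 0 (mod 3); but the right side -16 ≡ 2 (mod 3). No integers can satisfy it.
Both branches are infeasible, so the system has no integer solution.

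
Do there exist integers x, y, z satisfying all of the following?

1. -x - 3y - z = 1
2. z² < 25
Yes

Take x = 0, y = 0, z = -1. Substituting into each constraint:
  (1) 0 - 3(0) + 1 = 1 ✓
  (2) z² = (-1)² = 1, and 1 < 25 ✓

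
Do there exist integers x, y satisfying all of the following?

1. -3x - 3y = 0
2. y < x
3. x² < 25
Yes

Take x = 1, y = -1. Substituting into each constraint:
  (1) -3(1) - 3(-1) = 0 ✓
  (2) -1 < 1 ✓
  (3) x² = (1)² = 1, and 1 < 25 ✓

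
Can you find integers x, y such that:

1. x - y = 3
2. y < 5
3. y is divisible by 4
Yes

Take x = 3, y = 0. Substituting into each constraint:
  (1) 3 + 0 = 3 ✓
  (2) 0 < 5 ✓
  (3) 0 = 4 × 0, remainder 0 ✓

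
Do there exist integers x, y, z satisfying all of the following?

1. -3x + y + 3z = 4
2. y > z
Yes

Take x = -1, y = 1, z = 0. Substituting into each constraint:
  (1) -3(-1) + 1 + 3(0) = 4 ✓
  (2) 1 > 0 ✓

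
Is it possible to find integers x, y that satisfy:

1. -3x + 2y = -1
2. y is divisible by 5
Yes

Take x = 7, y = 10. Substituting into each constraint:
  (1) -3(7) + 2(10) = -1 ✓
  (2) 10 = 5 × 2, remainder 0 ✓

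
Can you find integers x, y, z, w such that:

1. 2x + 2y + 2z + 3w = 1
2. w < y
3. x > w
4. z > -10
Yes

Take x = 2, y = 2, z = -5, w = 1. Substituting into each constraint:
  (1) 2(2) + 2(2) + 2(-5) + 3(1) = 1 ✓
  (2) 1 < 2 ✓
  (3) 2 > 1 ✓
  (4) -5 > -10 ✓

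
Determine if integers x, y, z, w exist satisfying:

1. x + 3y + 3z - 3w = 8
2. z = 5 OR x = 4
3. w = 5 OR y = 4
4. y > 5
Yes

Take x = -10, y = 6, z = 5, w = 5. Substituting into each constraint:
  (1) (-10) + 3(6) + 3(5) - 3(5) = 8 ✓
  (2) z = 5, target 5 ✓ (first branch holds)
  (3) w = 5, target 5 ✓ (first branch holds)
  (4) 6 > 5 ✓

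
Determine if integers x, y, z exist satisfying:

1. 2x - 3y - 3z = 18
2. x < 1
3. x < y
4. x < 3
Yes

Take x = 0, y = 1, z = -7. Substituting into each constraint:
  (1) 2(0) - 3(1) - 3(-7) = 18 ✓
  (2) 0 < 1 ✓
  (3) 0 < 1 ✓
  (4) 0 < 3 ✓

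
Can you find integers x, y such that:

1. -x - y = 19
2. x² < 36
Yes

Take x = 0, y = -19. Substituting into each constraint:
  (1) 0 + 19 = 19 ✓
  (2) x² = (0)² = 0, and 0 < 36 ✓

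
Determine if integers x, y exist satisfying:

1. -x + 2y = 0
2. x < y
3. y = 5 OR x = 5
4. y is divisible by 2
No

A contradictory subset is {-x + 2y = 0, x < y, y = 5 OR x = 5}. No integer assignment can satisfy these jointly:

  - -x + 2y = 0: is a linear equation tying the variables together
  - x < y: bounds one variable relative to another variable
  - y = 5 OR x = 5: forces a choice: either y = 5 or x = 5

Split on the disjunction (y = 5 OR x = 5):
  • If y = 5: the equation forces x = 10, giving (y, x) = (5, 10), which violates y > x.
  • If x = 5: with x = 5, every remaining term of the linear equation is divisible by 2, so the left side is ≡ 0 (mod 2); but the right side 5 ≡ 1 (mod 2). No integers can satisfy it.
Both branches are infeasible, so the system has no integer solution.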